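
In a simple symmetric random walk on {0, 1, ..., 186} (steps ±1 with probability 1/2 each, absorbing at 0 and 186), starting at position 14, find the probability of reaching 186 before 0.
P(hit 186 before 0) = 14/186 = 7/93

Let u_k = P(hit 186 before 0 | start at k). Then u_0 = 0, u_186 = 1, and u_k = u_{k-1}/2 + u_{k+1}/2 for 1 ≤ k ≤ 185. This harmonic recurrence is solved by u_k = k/186, giving u_14 = 14/186 = 7/93.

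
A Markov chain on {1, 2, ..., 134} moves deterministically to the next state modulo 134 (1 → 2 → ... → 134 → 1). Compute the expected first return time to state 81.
E[T_81 | X_0 = 81] = 134

The chain cycles deterministically, so starting at state 81 it returns in exactly 134 steps. Equivalently, the stationary distribution is uniform π_j = 1/134 for every state j, so by Kac's formula E[T_81] = 1/π_81 = 134.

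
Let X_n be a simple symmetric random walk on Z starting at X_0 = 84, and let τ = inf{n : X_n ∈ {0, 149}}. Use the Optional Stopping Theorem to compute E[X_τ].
E[X_τ] = 84

X_n is a martingale and τ is a bounded-mean stopping time (indeed τ is finite a.s. with bounded expectation since the walk is in a bounded region). By the OST, E[X_τ] = E[X_0] = 84. Equivalently: E[X_τ] = 149 · P(hit 149 first) + 0 · P(hit 0 first) = 149 · (84/149) = 84.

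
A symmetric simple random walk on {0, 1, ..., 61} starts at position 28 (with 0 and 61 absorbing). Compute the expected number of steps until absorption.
E[τ | X_0 = 28] = 924

Let v_k = E[τ | X_0 = k]. Boundary: v_0 = v_61 = 0. Recurrence: v_k = 1 + (v_{k-1} + v_{k+1})/2 for 1 ≤ k ≤ 60. The particular solution to v_k − (v_{k-1} + v_{k+1})/2 = 1 is v_k = −k^2. Adding homogeneous solution A + B k and matching boundaries gives v_k = k (61 − k). Substituting k = 28: v_28 = 28 · 33 = 924.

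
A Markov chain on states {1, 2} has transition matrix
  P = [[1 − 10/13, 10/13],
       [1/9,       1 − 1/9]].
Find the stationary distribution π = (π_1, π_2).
π_1 = 13/103, π_2 = 90/103

Solve πP = π with π_1 + π_2 = 1. From πP = π: π_1 · (1 − 10/13) + π_2 · 1/9 = π_1 ⇒ π_2 · 1/9 = π_1 · 10/13 ⇒ π_2/π_1 = (10/13)/(1/9) = 90/13. Together with π_1 + π_2 = 1:
  π_1 = (1/9)/(10/13 + 1/9) = (1/9)/(103/117) = 13/103,
  π_2 = (10/13)/(10/13 + 1/9) = (10/13)/(103/117) = 90/103.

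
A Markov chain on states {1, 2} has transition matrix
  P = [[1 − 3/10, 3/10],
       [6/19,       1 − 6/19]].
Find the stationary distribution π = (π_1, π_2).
π_1 = 20/39, π_2 = 19/39

Solve πP = π with π_1 + π_2 = 1. From πP = π: π_1 · (1 − 3/10) + π_2 · 6/19 = π_1 ⇒ π_2 · 6/19 = π_1 · 3/10 ⇒ π_2/π_1 = (3/10)/(6/19) = 19/20. Together with π_1 + π_2 = 1:
  π_1 = (6/19)/(3/10 + 6/19) = (6/19)/(117/190) = 20/39,
  π_2 = (3/10)/(3/10 + 6/19) = (3/10)/(117/190) = 19/39.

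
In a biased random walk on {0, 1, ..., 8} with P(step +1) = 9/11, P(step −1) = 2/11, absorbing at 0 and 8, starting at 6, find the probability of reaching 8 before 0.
P(hit 8 before 0) = (1 − (2/9)^6) / (1 − (2/9)^8) = 558981/559045

Let u_k denote P(reach 8 before 0 | start at k). Boundary: u_0 = 0, u_8 = 1. Recurrence: u_k = 9/11·u_{k+1} + 2/11·u_{k-1} for 1 ≤ k ≤ 7. Try u_k = A + B·r^k with r = q/p = (2/11)/(9/11) = 2/9. Substitution satisfies the recurrence; boundary conditions give:
  u_k = (1 − r^k) / (1 − r^N) = (1 − (2/9)^6) / (1 − (2/9)^8) = 558981/559045.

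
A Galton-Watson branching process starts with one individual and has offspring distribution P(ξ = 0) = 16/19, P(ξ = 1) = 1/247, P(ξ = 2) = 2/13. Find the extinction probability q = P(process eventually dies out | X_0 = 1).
q = 1

Mean offspring μ = 0·16/19 + 1·1/247 + 2·2/13 = 77/247 ≤ 1. For μ ≤ 1 with offspring not concentrated at 1, the Galton-Watson process goes extinct almost surely, so q = 1.
(Algebraic check: The pgf is f(s) = 16/19 + 1/247·s + 2/13·s². The extinction probability q is the smallest fixed point of f in [0, 1]. Setting s = f(s):
  2/13·s² + (1/247 − 1)·s + 16/19 = 0
  2/13·s² − (16/19 + 2/13)·s + 16/19 = 0
which factors as (s − 1)·(2/13·s − 16/19) = 0, giving roots s = 1 and s = (16/19)/(2/13) = 104/19. Since 104/19 ≥ 1, the smallest root in [0, 1] is s = 1.)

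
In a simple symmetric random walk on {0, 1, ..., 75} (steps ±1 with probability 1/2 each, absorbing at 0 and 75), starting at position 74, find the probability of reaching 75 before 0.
P(hit 75 before 0) = 74/75

Let u_k = P(hit 75 before 0 | start at k). Then u_0 = 0, u_75 = 1, and u_k = u_{k-1}/2 + u_{k+1}/2 for 1 ≤ k ≤ 74. This harmonic recurrence is solved by u_k = k/75, giving u_74 = 74/75.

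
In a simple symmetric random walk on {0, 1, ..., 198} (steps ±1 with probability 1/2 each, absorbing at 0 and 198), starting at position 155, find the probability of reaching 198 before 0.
P(hit 198 before 0) = 155/198

Let u_k = P(hit 198 before 0 | start at k). Then u_0 = 0, u_198 = 1, and u_k = u_{k-1}/2 + u_{k+1}/2 for 1 ≤ k ≤ 197. This harmonic recurrence is solved by u_k = k/198, giving u_155 = 155/198.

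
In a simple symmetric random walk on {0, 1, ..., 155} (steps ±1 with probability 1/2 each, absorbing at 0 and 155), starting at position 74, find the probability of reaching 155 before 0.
P(hit 155 before 0) = 74/155

Let u_k = P(hit 155 before 0 | start at k). Then u_0 = 0, u_155 = 1, and u_k = u_{k-1}/2 + u_{k+1}/2 for 1 ≤ k ≤ 154. This harmonic recurrence is solved by u_k = k/155, giving u_74 = 74/155.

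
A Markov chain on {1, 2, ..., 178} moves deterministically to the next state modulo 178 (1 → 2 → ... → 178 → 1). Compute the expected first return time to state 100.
E[T_100 | X_0 = 100] = 178

The chain cycles deterministically, so starting at state 100 it returns in exactly 178 steps. Equivalently, the stationary distribution is uniform π_j = 1/178 for every state j, so by Kac's formula E[T_100] = 1/π_100 = 178.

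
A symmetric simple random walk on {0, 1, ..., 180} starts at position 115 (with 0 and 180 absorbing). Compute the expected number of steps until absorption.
E[τ | X_0 = 115] = 7475

Let v_k = E[τ | X_0 = k]. Boundary: v_0 = v_180 = 0. Recurrence: v_k = 1 + (v_{k-1} + v_{k+1})/2 for 1 ≤ k ≤ 179. The particular solution to v_k − (v_{k-1} + v_{k+1})/2 = 1 is v_k = −k^2. Adding homogeneous solution A + B k and matching boundaries gives v_k = k (180 − k). Substituting k = 115: v_115 = 115 · 65 = 7475.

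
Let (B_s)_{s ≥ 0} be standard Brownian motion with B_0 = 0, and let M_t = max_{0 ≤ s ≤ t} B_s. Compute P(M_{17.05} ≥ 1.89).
P(M_{17.05} ≥ 1.89) = 2·P(B_{17.05} ≥ 1.89) = 2(1 − Φ(1.89/√17.05)) ≈ 0.6472

By the reflection principle for Brownian motion, P(M_t ≥ a) = 2 · P(B_t ≥ a) for a ≥ 0. Since B_t ~ N(0, t), P(B_t ≥ 1.89) = 1 − Φ(1.89/√t) = 1 − Φ(1.89/√17.05) = 1 − Φ(0.4577). So
  P(M_{17.05} ≥ 1.89) = 2(1 − Φ(0.4577)) ≈ 0.6472.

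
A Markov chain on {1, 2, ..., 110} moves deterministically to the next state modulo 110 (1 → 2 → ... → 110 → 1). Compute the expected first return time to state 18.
E[T_18 | X_0 = 18] = 110

The chain cycles deterministically, so starting at state 18 it returns in exactly 110 steps. Equivalently, the stationary distribution is uniform π_j = 1/110 for every state j, so by Kac's formula E[T_18] = 1/π_18 = 110.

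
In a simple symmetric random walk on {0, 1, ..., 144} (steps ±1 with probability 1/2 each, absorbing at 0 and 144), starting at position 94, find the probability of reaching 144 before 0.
P(hit 144 before 0) = 94/144 = 47/72

Let u_k = P(hit 144 before 0 | start at k). Then u_0 = 0, u_144 = 1, and u_k = u_{k-1}/2 + u_{k+1}/2 for 1 ≤ k ≤ 143. This harmonic recurrence is solved by u_k = k/144, giving u_94 = 94/144 = 47/72.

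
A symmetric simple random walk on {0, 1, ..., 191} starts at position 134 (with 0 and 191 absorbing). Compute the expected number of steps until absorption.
E[τ | X_0 = 134] = 7638

Let v_k = E[τ | X_0 = k]. Boundary: v_0 = v_191 = 0. Recurrence: v_k = 1 + (v_{k-1} + v_{k+1})/2 for 1 ≤ k ≤ 190. The particular solution to v_k − (v_{k-1} + v_{k+1})/2 = 1 is v_k = −k^2. Adding homogeneous solution A + B k and matching boundaries gives v_k = k (191 − k). Substituting k = 134: v_134 = 134 · 57 = 7638.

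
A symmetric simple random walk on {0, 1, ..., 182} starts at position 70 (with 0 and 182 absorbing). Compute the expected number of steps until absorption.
E[τ | X_0 = 70] = 7840

Let v_k = E[τ | X_0 = k]. Boundary: v_0 = v_182 = 0. Recurrence: v_k = 1 + (v_{k-1} + v_{k+1})/2 for 1 ≤ k ≤ 181. The particular solution to v_k − (v_{k-1} + v_{k+1})/2 = 1 is v_k = −k^2. Adding homogeneous solution A + B k and matching boundaries gives v_k = k (182 − k). Substituting k = 70: v_70 = 70 · 112 = 7840.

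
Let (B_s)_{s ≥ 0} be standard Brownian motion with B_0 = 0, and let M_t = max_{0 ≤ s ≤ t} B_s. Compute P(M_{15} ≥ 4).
P(M_{15} ≥ 4) = 2·P(B_{15} ≥ 4) = 2(1 − Φ(4/√15)) ≈ 0.3017

By the reflection principle for Brownian motion, P(M_t ≥ a) = 2 · P(B_t ≥ a) for a ≥ 0. Since B_t ~ N(0, t), P(B_t ≥ 4) = 1 − Φ(4/√t) = 1 − Φ(4/√15) = 1 − Φ(1.0328). So
  P(M_{15} ≥ 4) = 2(1 − Φ(1.0328)) ≈ 0.3017.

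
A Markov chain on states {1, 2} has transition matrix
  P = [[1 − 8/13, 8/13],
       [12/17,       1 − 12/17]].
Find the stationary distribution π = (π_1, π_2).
π_1 = 39/73, π_2 = 34/73

Solve πP = π with π_1 + π_2 = 1. From πP = π: π_1 · (1 − 8/13) + π_2 · 12/17 = π_1 ⇒ π_2 · 12/17 = π_1 · 8/13 ⇒ π_2/π_1 = (8/13)/(12/17) = 34/39. Together with π_1 + π_2 = 1:
  π_1 = (12/17)/(8/13 + 12/17) = (12/17)/(292/221) = 39/73,
  π_2 = (8/13)/(8/13 + 12/17) = (8/13)/(292/221) = 34/73.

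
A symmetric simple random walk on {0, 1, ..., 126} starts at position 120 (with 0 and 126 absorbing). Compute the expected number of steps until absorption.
E[τ | X_0 = 120] = 720

Let v_k = E[τ | X_0 = k]. Boundary: v_0 = v_126 = 0. Recurrence: v_k = 1 + (v_{k-1} + v_{k+1})/2 for 1 ≤ k ≤ 125. The particular solution to v_k − (v_{k-1} + v_{k+1})/2 = 1 is v_k = −k^2. Adding homogeneous solution A + B k and matching boundaries gives v_k = k (126 − k). Substituting k = 120: v_120 = 120 · 6 = 720.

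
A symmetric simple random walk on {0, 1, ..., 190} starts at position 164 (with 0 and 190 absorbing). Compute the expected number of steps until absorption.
E[τ | X_0 = 164] = 4264

Let v_k = E[τ | X_0 = k]. Boundary: v_0 = v_190 = 0. Recurrence: v_k = 1 + (v_{k-1} + v_{k+1})/2 for 1 ≤ k ≤ 189. The particular solution to v_k − (v_{k-1} + v_{k+1})/2 = 1 is v_k = −k^2. Adding homogeneous solution A + B k and matching boundaries gives v_k = k (190 − k). Substituting k = 164: v_164 = 164 · 26 = 4264.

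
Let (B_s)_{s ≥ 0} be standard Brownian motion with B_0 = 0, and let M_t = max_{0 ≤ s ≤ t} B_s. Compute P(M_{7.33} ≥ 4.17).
P(M_{7.33} ≥ 4.17) = 2·P(B_{7.33} ≥ 4.17) = 2(1 − Φ(4.17/√7.33)) ≈ 0.1235

By the reflection principle for Brownian motion, P(M_t ≥ a) = 2 · P(B_t ≥ a) for a ≥ 0. Since B_t ~ N(0, t), P(B_t ≥ 4.17) = 1 − Φ(4.17/√t) = 1 − Φ(4.17/√7.33) = 1 − Φ(1.5402). So
  P(M_{7.33} ≥ 4.17) = 2(1 − Φ(1.5402)) ≈ 0.1235.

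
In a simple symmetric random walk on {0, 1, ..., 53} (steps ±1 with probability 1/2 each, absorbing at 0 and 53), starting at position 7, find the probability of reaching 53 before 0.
P(hit 53 before 0) = 7/53

Let u_k = P(hit 53 before 0 | start at k). Then u_0 = 0, u_53 = 1, and u_k = u_{k-1}/2 + u_{k+1}/2 for 1 ≤ k ≤ 52. This harmonic recurrence is solved by u_k = k/53, giving u_7 = 7/53.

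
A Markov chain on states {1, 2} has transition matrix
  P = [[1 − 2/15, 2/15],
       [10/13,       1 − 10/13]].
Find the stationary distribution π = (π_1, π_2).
π_1 = 75/88, π_2 = 13/88

Solve πP = π with π_1 + π_2 = 1. From πP = π: π_1 · (1 − 2/15) + π_2 · 10/13 = π_1 ⇒ π_2 · 10/13 = π_1 · 2/15 ⇒ π_2/π_1 = (2/15)/(10/13) = 13/75. Together with π_1 + π_2 = 1:
  π_1 = (10/13)/(2/15 + 10/13) = (10/13)/(176/195) = 75/88,
  π_2 = (2/15)/(2/15 + 10/13) = (2/15)/(176/195) = 13/88.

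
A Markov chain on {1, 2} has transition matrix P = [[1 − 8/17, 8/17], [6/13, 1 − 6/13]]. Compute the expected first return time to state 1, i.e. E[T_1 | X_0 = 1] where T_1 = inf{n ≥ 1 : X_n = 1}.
E[T_1 | X_0 = 1] = 1/π_1 = 103/51

For an irreducible recurrent Markov chain with stationary distribution π, E[T_i | X_0 = i] = 1/π_i (Kac's formula). Here π_1 = (6/13)/(8/17 + 6/13) = (6/13)/(206/221) = 51/103, so E[T_1 | X_0 = 1] = 1/π_1 = (8/17 + 6/13)/(6/13) = (206/221)/(6/13) = 103/51.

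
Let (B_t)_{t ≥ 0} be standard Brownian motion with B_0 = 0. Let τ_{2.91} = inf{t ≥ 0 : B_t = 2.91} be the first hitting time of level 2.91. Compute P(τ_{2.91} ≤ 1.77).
P(τ_{2.91} ≤ 1.77) = 2(1 − Φ(2.91/√1.77)) = 2(1 − Φ(2.1873)) ≈ 0.0287

By the reflection principle for standard BM, P(τ_b ≤ t) = 2 · P(B_t ≥ b). Since B_t ~ N(0, t), P(B_t ≥ 2.91) = 1 − Φ(2.91/√t) = 1 − Φ(2.91/√1.77) = 1 − Φ(2.1873) ≈ 0.01436. Doubling: P(τ_{2.91} ≤ 1.77) ≈ 2 · 0.01436 = 0.02872 ≈ 0.0287.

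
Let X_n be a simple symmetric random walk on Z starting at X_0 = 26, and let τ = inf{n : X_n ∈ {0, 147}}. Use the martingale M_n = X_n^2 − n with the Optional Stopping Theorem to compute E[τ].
E[τ] = 3146

M_n = X_n^2 − n is a martingale (since E[X_{n+1}^2 | F_n] = X_n^2 + 1). By OST (τ has finite mean in a bounded region), E[M_τ] = E[M_0] = X_0^2 − 0 = 26^2 = 676. Also E[M_τ] = E[X_τ^2] − E[τ]. The walk exits at 0 or 147, with P(hit 147 first) = 26/147, so E[X_τ^2] = 147^2 · 26/147 + 0 = 3822. Thus E[τ] = E[X_τ^2] − E[M_τ] = 3822 − 676 = 3146 = 26(147 − 26) = 3146.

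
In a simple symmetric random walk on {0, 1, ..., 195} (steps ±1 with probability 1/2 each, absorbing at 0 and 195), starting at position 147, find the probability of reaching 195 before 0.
P(hit 195 before 0) = 147/195 = 49/65

Let u_k = P(hit 195 before 0 | start at k). Then u_0 = 0, u_195 = 1, and u_k = u_{k-1}/2 + u_{k+1}/2 for 1 ≤ k ≤ 194. This harmonic recurrence is solved by u_k = k/195, giving u_147 = 147/195 = 49/65.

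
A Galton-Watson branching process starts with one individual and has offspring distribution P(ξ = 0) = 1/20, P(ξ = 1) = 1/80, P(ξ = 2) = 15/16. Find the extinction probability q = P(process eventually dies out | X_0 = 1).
q = 4/75

The pgf is f(s) = 1/20 + 1/80·s + 15/16·s². The extinction probability q is the smallest fixed point of f in [0, 1]. Setting s = f(s):
  15/16·s² + (1/80 − 1)·s + 1/20 = 0
  15/16·s² − (1/20 + 15/16)·s + 1/20 = 0
which factors as (s − 1)·(15/16·s − 1/20) = 0, giving roots s = 1 and s = (1/20)/(15/16) = 4/75.
Mean offspring μ = 1/80 + 2·15/16 = 151/80 > 1 (supercritical), so q < 1. The extinction probability is the smaller root: q = (1/20)/(15/16) = 4/75.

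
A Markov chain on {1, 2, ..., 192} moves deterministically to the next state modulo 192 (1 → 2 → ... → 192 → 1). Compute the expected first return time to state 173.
E[T_173 | X_0 = 173] = 192

The chain cycles deterministically, so starting at state 173 it returns in exactly 192 steps. Equivalently, the stationary distribution is uniform π_j = 1/192 for every state j, so by Kac's formula E[T_173] = 1/π_173 = 192.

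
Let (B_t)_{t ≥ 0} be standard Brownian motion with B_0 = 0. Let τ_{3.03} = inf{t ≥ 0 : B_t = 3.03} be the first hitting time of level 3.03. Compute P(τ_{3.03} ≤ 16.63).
P(τ_{3.03} ≤ 16.63) = 2(1 − Φ(3.03/√16.63)) = 2(1 − Φ(0.7430)) ≈ 0.4575

By the reflection principle for standard BM, P(τ_b ≤ t) = 2 · P(B_t ≥ b). Since B_t ~ N(0, t), P(B_t ≥ 3.03) = 1 − Φ(3.03/√t) = 1 − Φ(3.03/√16.63) = 1 − Φ(0.7430) ≈ 0.22874. Doubling: P(τ_{3.03} ≤ 16.63) ≈ 2 · 0.22874 = 0.45748 ≈ 0.4575.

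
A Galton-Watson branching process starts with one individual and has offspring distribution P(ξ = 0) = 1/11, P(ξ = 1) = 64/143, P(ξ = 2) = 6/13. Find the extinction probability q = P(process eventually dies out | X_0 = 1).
q = 13/66

The pgf is f(s) = 1/11 + 64/143·s + 6/13·s². The extinction probability q is the smallest fixed point of f in [0, 1]. Setting s = f(s):
  6/13·s² + (64/143 − 1)·s + 1/11 = 0
  6/13·s² − (1/11 + 6/13)·s + 1/11 = 0
which factors as (s − 1)·(6/13·s − 1/11) = 0, giving roots s = 1 and s = (1/11)/(6/13) = 13/66.
Mean offspring μ = 64/143 + 2·6/13 = 196/143 > 1 (supercritical), so q < 1. The extinction probability is the smaller root: q = (1/11)/(6/13) = 13/66.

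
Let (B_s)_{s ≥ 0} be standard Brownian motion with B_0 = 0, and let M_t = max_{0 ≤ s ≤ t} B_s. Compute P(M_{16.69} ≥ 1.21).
P(M_{16.69} ≥ 1.21) = 2·P(B_{16.69} ≥ 1.21) = 2(1 − Φ(1.21/√16.69)) ≈ 0.7671

By the reflection principle for Brownian motion, P(M_t ≥ a) = 2 · P(B_t ≥ a) for a ≥ 0. Since B_t ~ N(0, t), P(B_t ≥ 1.21) = 1 − Φ(1.21/√t) = 1 − Φ(1.21/√16.69) = 1 − Φ(0.2962). So
  P(M_{16.69} ≥ 1.21) = 2(1 − Φ(0.2962)) ≈ 0.7671.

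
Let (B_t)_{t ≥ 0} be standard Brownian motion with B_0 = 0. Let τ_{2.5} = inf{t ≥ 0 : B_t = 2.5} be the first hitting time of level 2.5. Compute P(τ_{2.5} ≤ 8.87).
P(τ_{2.5} ≤ 8.87) = 2(1 − Φ(2.5/√8.87)) = 2(1 − Φ(0.8394)) ≈ 0.4012

By the reflection principle for standard BM, P(τ_b ≤ t) = 2 · P(B_t ≥ b). Since B_t ~ N(0, t), P(B_t ≥ 2.5) = 1 − Φ(2.5/√t) = 1 − Φ(2.5/√8.87) = 1 − Φ(0.8394) ≈ 0.20062. Doubling: P(τ_{2.5} ≤ 8.87) ≈ 2 · 0.20062 = 0.40124 ≈ 0.4012.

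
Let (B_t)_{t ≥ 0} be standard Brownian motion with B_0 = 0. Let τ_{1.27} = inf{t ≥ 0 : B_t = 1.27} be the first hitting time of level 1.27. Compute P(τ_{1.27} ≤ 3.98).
P(τ_{1.27} ≤ 3.98) = 2(1 − Φ(1.27/√3.98)) = 2(1 − Φ(0.6366)) ≈ 0.5244

By the reflection principle for standard BM, P(τ_b ≤ t) = 2 · P(B_t ≥ b). Since B_t ~ N(0, t), P(B_t ≥ 1.27) = 1 − Φ(1.27/√t) = 1 − Φ(1.27/√3.98) = 1 − Φ(0.6366) ≈ 0.26219. Doubling: P(τ_{1.27} ≤ 3.98) ≈ 2 · 0.26219 = 0.52438 ≈ 0.5244.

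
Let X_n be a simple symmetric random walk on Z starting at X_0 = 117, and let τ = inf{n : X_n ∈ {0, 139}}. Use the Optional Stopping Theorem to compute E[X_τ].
E[X_τ] = 117

X_n is a martingale and τ is a bounded-mean stopping time (indeed τ is finite a.s. with bounded expectation since the walk is in a bounded region). By the OST, E[X_τ] = E[X_0] = 117. Equivalently: E[X_τ] = 139 · P(hit 139 first) + 0 · P(hit 0 first) = 139 · (117/139) = 117.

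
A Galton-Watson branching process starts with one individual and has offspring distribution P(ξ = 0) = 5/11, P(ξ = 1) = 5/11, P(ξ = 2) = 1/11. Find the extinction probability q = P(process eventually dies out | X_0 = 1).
q = 1

Mean offspring μ = 0·5/11 + 1·5/11 + 2·1/11 = 7/11 ≤ 1. For μ ≤ 1 with offspring not concentrated at 1, the Galton-Watson process goes extinct almost surely, so q = 1.
(Algebraic check: The pgf is f(s) = 5/11 + 5/11·s + 1/11·s². The extinction probability q is the smallest fixed point of f in [0, 1]. Setting s = f(s):
  1/11·s² + (5/11 − 1)·s + 5/11 = 0
  1/11·s² − (5/11 + 1/11)·s + 5/11 = 0
which factors as (s − 1)·(1/11·s − 5/11) = 0, giving roots s = 1 and s = (5/11)/(1/11) = 5. Since 5 ≥ 1, the smallest root in [0, 1] is s = 1.)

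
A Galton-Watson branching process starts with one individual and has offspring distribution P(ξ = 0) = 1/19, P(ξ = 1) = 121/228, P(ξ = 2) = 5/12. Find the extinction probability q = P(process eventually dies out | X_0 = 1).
q = 12/95

The pgf is f(s) = 1/19 + 121/228·s + 5/12·s². The extinction probability q is the smallest fixed point of f in [0, 1]. Setting s = f(s):
  5/12·s² + (121/228 − 1)·s + 1/19 = 0
  5/12·s² − (1/19 + 5/12)·s + 1/19 = 0
which factors as (s − 1)·(5/12·s − 1/19) = 0, giving roots s = 1 and s = (1/19)/(5/12) = 12/95.
Mean offspring μ = 121/228 + 2·5/12 = 311/228 > 1 (supercritical), so q < 1. The extinction probability is the smaller root: q = (1/19)/(5/12) = 12/95.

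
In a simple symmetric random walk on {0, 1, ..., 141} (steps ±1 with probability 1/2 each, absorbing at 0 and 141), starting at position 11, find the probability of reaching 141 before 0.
P(hit 141 before 0) = 11/141

Let u_k = P(hit 141 before 0 | start at k). Then u_0 = 0, u_141 = 1, and u_k = u_{k-1}/2 + u_{k+1}/2 for 1 ≤ k ≤ 140. This harmonic recurrence is solved by u_k = k/141, giving u_11 = 11/141.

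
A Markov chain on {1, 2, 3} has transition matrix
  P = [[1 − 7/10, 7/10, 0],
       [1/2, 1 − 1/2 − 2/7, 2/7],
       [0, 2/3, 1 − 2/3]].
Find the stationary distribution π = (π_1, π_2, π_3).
π = (1/3, 7/15, 1/5)

This is a birth-death chain on three states, which satisfies detailed balance: π_1 · P_{12} = π_2 · P_{21} and π_2 · P_{23} = π_3 · P_{32}.
From π_1 · 7/10 = π_2 · 1/2: π_2/π_1 = (7/10)/(1/2) = 7/5.
From π_2 · 2/7 = π_3 · 2/3: π_3/π_2 = (2/7)/(2/3) = 3/7.
Take π_1 proportional to 1; then unnormalized π = (1, 7/5, 3/5). Normalize by dividing by the sum 3:
  π = (1/3, 7/15, 1/5).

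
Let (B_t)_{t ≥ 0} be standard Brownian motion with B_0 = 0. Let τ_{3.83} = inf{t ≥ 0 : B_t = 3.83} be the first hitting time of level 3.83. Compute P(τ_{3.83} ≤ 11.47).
P(τ_{3.83} ≤ 11.47) = 2(1 − Φ(3.83/√11.47)) = 2(1 − Φ(1.1309)) ≈ 0.2581

By the reflection principle for standard BM, P(τ_b ≤ t) = 2 · P(B_t ≥ b). Since B_t ~ N(0, t), P(B_t ≥ 3.83) = 1 − Φ(3.83/√t) = 1 − Φ(3.83/√11.47) = 1 − Φ(1.1309) ≈ 0.12905. Doubling: P(τ_{3.83} ≤ 11.47) ≈ 2 · 0.12905 = 0.25810 ≈ 0.2581.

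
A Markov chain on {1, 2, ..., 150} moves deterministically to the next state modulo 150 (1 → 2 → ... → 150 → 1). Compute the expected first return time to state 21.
E[T_21 | X_0 = 21] = 150

The chain cycles deterministically, so starting at state 21 it returns in exactly 150 steps. Equivalently, the stationary distribution is uniform π_j = 1/150 for every state j, so by Kac's formula E[T_21] = 1/π_21 = 150.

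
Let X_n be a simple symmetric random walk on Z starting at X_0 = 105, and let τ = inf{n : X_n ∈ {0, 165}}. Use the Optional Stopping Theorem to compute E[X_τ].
E[X_τ] = 105

X_n is a martingale and τ is a bounded-mean stopping time (indeed τ is finite a.s. with bounded expectation since the walk is in a bounded region). By the OST, E[X_τ] = E[X_0] = 105. Equivalently: E[X_τ] = 165 · P(hit 165 first) + 0 · P(hit 0 first) = 165 · (105/165) = 105.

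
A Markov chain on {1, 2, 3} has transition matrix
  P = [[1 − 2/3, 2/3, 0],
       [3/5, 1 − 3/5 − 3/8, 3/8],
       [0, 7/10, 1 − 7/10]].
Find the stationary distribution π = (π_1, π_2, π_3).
π = (126/341, 140/341, 75/341)

This is a birth-death chain on three states, which satisfies detailed balance: π_1 · P_{12} = π_2 · P_{21} and π_2 · P_{23} = π_3 · P_{32}.
From π_1 · 2/3 = π_2 · 3/5: π_2/π_1 = (2/3)/(3/5) = 10/9.
From π_2 · 3/8 = π_3 · 7/10: π_3/π_2 = (3/8)/(7/10) = 15/28.
Take π_1 proportional to 1; then unnormalized π = (1, 10/9, 25/42). Normalize by dividing by the sum 341/126:
  π = (126/341, 140/341, 75/341).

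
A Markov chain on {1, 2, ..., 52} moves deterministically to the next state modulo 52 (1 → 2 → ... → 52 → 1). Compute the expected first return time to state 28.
E[T_28 | X_0 = 28] = 52

The chain cycles deterministically, so starting at state 28 it returns in exactly 52 steps. Equivalently, the stationary distribution is uniform π_j = 1/52 for every state j, so by Kac's formula E[T_28] = 1/π_28 = 52.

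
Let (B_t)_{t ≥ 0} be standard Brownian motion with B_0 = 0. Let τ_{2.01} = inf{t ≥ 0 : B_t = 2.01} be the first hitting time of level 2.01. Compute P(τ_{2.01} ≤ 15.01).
P(τ_{2.01} ≤ 15.01) = 2(1 − Φ(2.01/√15.01)) = 2(1 − Φ(0.5188)) ≈ 0.6039

By the reflection principle for standard BM, P(τ_b ≤ t) = 2 · P(B_t ≥ b). Since B_t ~ N(0, t), P(B_t ≥ 2.01) = 1 − Φ(2.01/√t) = 1 − Φ(2.01/√15.01) = 1 − Φ(0.5188) ≈ 0.30195. Doubling: P(τ_{2.01} ≤ 15.01) ≈ 2 · 0.30195 = 0.60390 ≈ 0.6039.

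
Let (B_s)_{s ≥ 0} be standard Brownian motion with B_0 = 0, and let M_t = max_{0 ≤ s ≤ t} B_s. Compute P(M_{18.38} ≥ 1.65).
P(M_{18.38} ≥ 1.65) = 2·P(B_{18.38} ≥ 1.65) = 2(1 − Φ(1.65/√18.38)) ≈ 0.7003

By the reflection principle for Brownian motion, P(M_t ≥ a) = 2 · P(B_t ≥ a) for a ≥ 0. Since B_t ~ N(0, t), P(B_t ≥ 1.65) = 1 − Φ(1.65/√t) = 1 − Φ(1.65/√18.38) = 1 − Φ(0.3849). So
  P(M_{18.38} ≥ 1.65) = 2(1 − Φ(0.3849)) ≈ 0.7003.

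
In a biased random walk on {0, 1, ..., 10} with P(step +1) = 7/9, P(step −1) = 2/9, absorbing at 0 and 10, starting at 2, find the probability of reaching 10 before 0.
P(hit 10 before 0) = (1 − (2/7)^2) / (1 − (2/7)^10) = 5764801/6277205

Let u_k denote P(reach 10 before 0 | start at k). Boundary: u_0 = 0, u_10 = 1. Recurrence: u_k = 7/9·u_{k+1} + 2/9·u_{k-1} for 1 ≤ k ≤ 9. Try u_k = A + B·r^k with r = q/p = (2/9)/(7/9) = 2/7. Substitution satisfies the recurrence; boundary conditions give:
  u_k = (1 − r^k) / (1 − r^N) = (1 − (2/7)^2) / (1 − (2/7)^10) = 5764801/6277205.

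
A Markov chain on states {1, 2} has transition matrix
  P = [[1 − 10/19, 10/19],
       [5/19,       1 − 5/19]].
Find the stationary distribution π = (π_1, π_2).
π_1 = 1/3, π_2 = 2/3

Solve πP = π with π_1 + π_2 = 1. From πP = π: π_1 · (1 − 10/19) + π_2 · 5/19 = π_1 ⇒ π_2 · 5/19 = π_1 · 10/19 ⇒ π_2/π_1 = (10/19)/(5/19) = 2. Together with π_1 + π_2 = 1:
  π_1 = (5/19)/(10/19 + 5/19) = (5/19)/(15/19) = 1/3,
  π_2 = (10/19)/(10/19 + 5/19) = (10/19)/(15/19) = 2/3.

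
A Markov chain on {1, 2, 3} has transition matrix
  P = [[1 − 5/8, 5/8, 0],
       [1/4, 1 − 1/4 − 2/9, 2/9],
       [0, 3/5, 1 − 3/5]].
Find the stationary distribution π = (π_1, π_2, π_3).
π = (54/239, 135/239, 50/239)

This is a birth-death chain on three states, which satisfies detailed balance: π_1 · P_{12} = π_2 · P_{21} and π_2 · P_{23} = π_3 · P_{32}.
From π_1 · 5/8 = π_2 · 1/4: π_2/π_1 = (5/8)/(1/4) = 5/2.
From π_2 · 2/9 = π_3 · 3/5: π_3/π_2 = (2/9)/(3/5) = 10/27.
Take π_1 proportional to 1; then unnormalized π = (1, 5/2, 25/27). Normalize by dividing by the sum 239/54:
  π = (54/239, 135/239, 50/239).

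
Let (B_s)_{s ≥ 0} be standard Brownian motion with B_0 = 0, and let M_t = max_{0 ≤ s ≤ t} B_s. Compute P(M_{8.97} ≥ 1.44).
P(M_{8.97} ≥ 1.44) = 2·P(B_{8.97} ≥ 1.44) = 2(1 − Φ(1.44/√8.97)) ≈ 0.6307

By the reflection principle for Brownian motion, P(M_t ≥ a) = 2 · P(B_t ≥ a) for a ≥ 0. Since B_t ~ N(0, t), P(B_t ≥ 1.44) = 1 − Φ(1.44/√t) = 1 − Φ(1.44/√8.97) = 1 − Φ(0.4808). So
  P(M_{8.97} ≥ 1.44) = 2(1 − Φ(0.4808)) ≈ 0.6307.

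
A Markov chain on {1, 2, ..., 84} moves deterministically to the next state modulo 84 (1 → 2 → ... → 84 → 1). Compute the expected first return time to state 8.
E[T_8 | X_0 = 8] = 84

The chain cycles deterministically, so starting at state 8 it returns in exactly 84 steps. Equivalently, the stationary distribution is uniform π_j = 1/84 for every state j, so by Kac's formula E[T_8] = 1/π_8 = 84.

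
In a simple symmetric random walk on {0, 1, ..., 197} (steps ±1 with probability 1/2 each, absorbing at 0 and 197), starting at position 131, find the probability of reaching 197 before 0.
P(hit 197 before 0) = 131/197

Let u_k = P(hit 197 before 0 | start at k). Then u_0 = 0, u_197 = 1, and u_k = u_{k-1}/2 + u_{k+1}/2 for 1 ≤ k ≤ 196. This harmonic recurrence is solved by u_k = k/197, giving u_131 = 131/197.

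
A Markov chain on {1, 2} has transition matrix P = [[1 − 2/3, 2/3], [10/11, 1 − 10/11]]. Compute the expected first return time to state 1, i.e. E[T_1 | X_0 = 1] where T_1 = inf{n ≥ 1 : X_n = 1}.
E[T_1 | X_0 = 1] = 1/π_1 = 26/15

For an irreducible recurrent Markov chain with stationary distribution π, E[T_i | X_0 = i] = 1/π_i (Kac's formula). Here π_1 = (10/11)/(2/3 + 10/11) = (10/11)/(52/33) = 15/26, so E[T_1 | X_0 = 1] = 1/π_1 = (2/3 + 10/11)/(10/11) = (52/33)/(10/11) = 26/15.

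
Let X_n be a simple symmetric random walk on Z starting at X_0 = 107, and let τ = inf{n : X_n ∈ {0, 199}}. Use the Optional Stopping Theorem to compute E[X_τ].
E[X_τ] = 107

X_n is a martingale and τ is a bounded-mean stopping time (indeed τ is finite a.s. with bounded expectation since the walk is in a bounded region). By the OST, E[X_τ] = E[X_0] = 107. Equivalently: E[X_τ] = 199 · P(hit 199 first) + 0 · P(hit 0 first) = 199 · (107/199) = 107.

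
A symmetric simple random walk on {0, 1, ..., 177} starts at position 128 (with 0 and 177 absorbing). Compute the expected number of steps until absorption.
E[τ | X_0 = 128] = 6272

Let v_k = E[τ | X_0 = k]. Boundary: v_0 = v_177 = 0. Recurrence: v_k = 1 + (v_{k-1} + v_{k+1})/2 for 1 ≤ k ≤ 176. The particular solution to v_k − (v_{k-1} + v_{k+1})/2 = 1 is v_k = −k^2. Adding homogeneous solution A + B k and matching boundaries gives v_k = k (177 − k). Substituting k = 128: v_128 = 128 · 49 = 6272.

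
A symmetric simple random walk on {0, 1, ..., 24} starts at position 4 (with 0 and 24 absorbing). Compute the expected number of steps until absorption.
E[τ | X_0 = 4] = 80

Let v_k = E[τ | X_0 = k]. Boundary: v_0 = v_24 = 0. Recurrence: v_k = 1 + (v_{k-1} + v_{k+1})/2 for 1 ≤ k ≤ 23. The particular solution to v_k − (v_{k-1} + v_{k+1})/2 = 1 is v_k = −k^2. Adding homogeneous solution A + B k and matching boundaries gives v_k = k (24 − k). Substituting k = 4: v_4 = 4 · 20 = 80.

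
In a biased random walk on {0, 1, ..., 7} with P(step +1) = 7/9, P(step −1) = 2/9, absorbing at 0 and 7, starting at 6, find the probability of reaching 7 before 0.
P(hit 7 before 0) = (1 − (2/7)^6) / (1 − (2/7)^7) = 164619/164683

Let u_k denote P(reach 7 before 0 | start at k). Boundary: u_0 = 0, u_7 = 1. Recurrence: u_k = 7/9·u_{k+1} + 2/9·u_{k-1} for 1 ≤ k ≤ 6. Try u_k = A + B·r^k with r = q/p = (2/9)/(7/9) = 2/7. Substitution satisfies the recurrence; boundary conditions give:
  u_k = (1 − r^k) / (1 − r^N) = (1 − (2/7)^6) / (1 − (2/7)^7) = 164619/164683.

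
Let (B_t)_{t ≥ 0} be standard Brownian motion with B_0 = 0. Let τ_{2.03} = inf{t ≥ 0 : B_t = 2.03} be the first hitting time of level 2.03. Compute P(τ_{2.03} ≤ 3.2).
P(τ_{2.03} ≤ 3.2) = 2(1 − Φ(2.03/√3.2)) = 2(1 − Φ(1.1348)) ≈ 0.2565

By the reflection principle for standard BM, P(τ_b ≤ t) = 2 · P(B_t ≥ b). Since B_t ~ N(0, t), P(B_t ≥ 2.03) = 1 − Φ(2.03/√t) = 1 − Φ(2.03/√3.2) = 1 − Φ(1.1348) ≈ 0.12823. Doubling: P(τ_{2.03} ≤ 3.2) ≈ 2 · 0.12823 = 0.25646 ≈ 0.2565.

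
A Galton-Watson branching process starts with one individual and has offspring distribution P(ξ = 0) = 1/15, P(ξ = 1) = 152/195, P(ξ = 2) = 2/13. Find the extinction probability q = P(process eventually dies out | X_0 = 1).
q = 13/30

The pgf is f(s) = 1/15 + 152/195·s + 2/13·s². The extinction probability q is the smallest fixed point of f in [0, 1]. Setting s = f(s):
  2/13·s² + (152/195 − 1)·s + 1/15 = 0
  2/13·s² − (1/15 + 2/13)·s + 1/15 = 0
which factors as (s − 1)·(2/13·s − 1/15) = 0, giving roots s = 1 and s = (1/15)/(2/13) = 13/30.
Mean offspring μ = 152/195 + 2·2/13 = 212/195 > 1 (supercritical), so q < 1. The extinction probability is the smaller root: q = (1/15)/(2/13) = 13/30.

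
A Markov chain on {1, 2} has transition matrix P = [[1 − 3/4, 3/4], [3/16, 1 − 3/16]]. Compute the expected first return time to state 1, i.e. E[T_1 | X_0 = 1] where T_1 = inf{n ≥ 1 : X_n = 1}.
E[T_1 | X_0 = 1] = 1/π_1 = 5

For an irreducible recurrent Markov chain with stationary distribution π, E[T_i | X_0 = i] = 1/π_i (Kac's formula). Here π_1 = (3/16)/(3/4 + 3/16) = (3/16)/(15/16) = 1/5, so E[T_1 | X_0 = 1] = 1/π_1 = (3/4 + 3/16)/(3/16) = (15/16)/(3/16) = 5.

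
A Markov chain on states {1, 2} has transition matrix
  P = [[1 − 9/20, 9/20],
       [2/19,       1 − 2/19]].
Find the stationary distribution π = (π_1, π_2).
π_1 = 40/211, π_2 = 171/211

Solve πP = π with π_1 + π_2 = 1. From πP = π: π_1 · (1 − 9/20) + π_2 · 2/19 = π_1 ⇒ π_2 · 2/19 = π_1 · 9/20 ⇒ π_2/π_1 = (9/20)/(2/19) = 171/40. Together with π_1 + π_2 = 1:
  π_1 = (2/19)/(9/20 + 2/19) = (2/19)/(211/380) = 40/211,
  π_2 = (9/20)/(9/20 + 2/19) = (9/20)/(211/380) = 171/211.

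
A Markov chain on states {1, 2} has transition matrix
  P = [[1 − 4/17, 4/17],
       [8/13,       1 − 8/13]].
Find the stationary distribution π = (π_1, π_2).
π_1 = 34/47, π_2 = 13/47

Solve πP = π with π_1 + π_2 = 1. From πP = π: π_1 · (1 − 4/17) + π_2 · 8/13 = π_1 ⇒ π_2 · 8/13 = π_1 · 4/17 ⇒ π_2/π_1 = (4/17)/(8/13) = 13/34. Together with π_1 + π_2 = 1:
  π_1 = (8/13)/(4/17 + 8/13) = (8/13)/(188/221) = 34/47,
  π_2 = (4/17)/(4/17 + 8/13) = (4/17)/(188/221) = 13/47.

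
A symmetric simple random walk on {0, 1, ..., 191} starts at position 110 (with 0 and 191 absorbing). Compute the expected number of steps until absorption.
E[τ | X_0 = 110] = 8910

Let v_k = E[τ | X_0 = k]. Boundary: v_0 = v_191 = 0. Recurrence: v_k = 1 + (v_{k-1} + v_{k+1})/2 for 1 ≤ k ≤ 190. The particular solution to v_k − (v_{k-1} + v_{k+1})/2 = 1 is v_k = −k^2. Adding homogeneous solution A + B k and matching boundaries gives v_k = k (191 − k). Substituting k = 110: v_110 = 110 · 81 = 8910.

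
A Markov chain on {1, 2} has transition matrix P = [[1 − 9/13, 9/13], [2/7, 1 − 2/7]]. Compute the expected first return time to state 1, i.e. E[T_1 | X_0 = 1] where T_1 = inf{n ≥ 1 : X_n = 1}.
E[T_1 | X_0 = 1] = 1/π_1 = 89/26

For an irreducible recurrent Markov chain with stationary distribution π, E[T_i | X_0 = i] = 1/π_i (Kac's formula). Here π_1 = (2/7)/(9/13 + 2/7) = (2/7)/(89/91) = 26/89, so E[T_1 | X_0 = 1] = 1/π_1 = (9/13 + 2/7)/(2/7) = (89/91)/(2/7) = 89/26.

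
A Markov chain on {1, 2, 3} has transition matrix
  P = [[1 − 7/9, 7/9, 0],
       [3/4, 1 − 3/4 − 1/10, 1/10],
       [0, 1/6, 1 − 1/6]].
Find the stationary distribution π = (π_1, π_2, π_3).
π = (135/359, 140/359, 84/359)

This is a birth-death chain on three states, which satisfies detailed balance: π_1 · P_{12} = π_2 · P_{21} and π_2 · P_{23} = π_3 · P_{32}.
From π_1 · 7/9 = π_2 · 3/4: π_2/π_1 = (7/9)/(3/4) = 28/27.
From π_2 · 1/10 = π_3 · 1/6: π_3/π_2 = (1/10)/(1/6) = 3/5.
Take π_1 proportional to 1; then unnormalized π = (1, 28/27, 28/45). Normalize by dividing by the sum 359/135:
  π = (135/359, 140/359, 84/359).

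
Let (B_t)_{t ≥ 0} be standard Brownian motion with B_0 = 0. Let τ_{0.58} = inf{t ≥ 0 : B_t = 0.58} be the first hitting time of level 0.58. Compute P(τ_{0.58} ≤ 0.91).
P(τ_{0.58} ≤ 0.91) = 2(1 − Φ(0.58/√0.91)) = 2(1 − Φ(0.6080)) ≈ 0.5432

By the reflection principle for standard BM, P(τ_b ≤ t) = 2 · P(B_t ≥ b). Since B_t ~ N(0, t), P(B_t ≥ 0.58) = 1 − Φ(0.58/√t) = 1 − Φ(0.58/√0.91) = 1 − Φ(0.6080) ≈ 0.27159. Doubling: P(τ_{0.58} ≤ 0.91) ≈ 2 · 0.27159 = 0.54318 ≈ 0.5432.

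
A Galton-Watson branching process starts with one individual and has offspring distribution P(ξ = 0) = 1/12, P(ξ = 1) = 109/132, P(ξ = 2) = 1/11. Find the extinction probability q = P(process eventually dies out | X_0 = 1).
q = 11/12

The pgf is f(s) = 1/12 + 109/132·s + 1/11·s². The extinction probability q is the smallest fixed point of f in [0, 1]. Setting s = f(s):
  1/11·s² + (109/132 − 1)·s + 1/12 = 0
  1/11·s² − (1/12 + 1/11)·s + 1/12 = 0
which factors as (s − 1)·(1/11·s − 1/12) = 0, giving roots s = 1 and s = (1/12)/(1/11) = 11/12.
Mean offspring μ = 109/132 + 2·1/11 = 133/132 > 1 (supercritical), so q < 1. The extinction probability is the smaller root: q = (1/12)/(1/11) = 11/12.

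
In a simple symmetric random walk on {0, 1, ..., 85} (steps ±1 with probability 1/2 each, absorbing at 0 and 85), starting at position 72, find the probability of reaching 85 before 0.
P(hit 85 before 0) = 72/85

Let u_k = P(hit 85 before 0 | start at k). Then u_0 = 0, u_85 = 1, and u_k = u_{k-1}/2 + u_{k+1}/2 for 1 ≤ k ≤ 84. This harmonic recurrence is solved by u_k = k/85, giving u_72 = 72/85.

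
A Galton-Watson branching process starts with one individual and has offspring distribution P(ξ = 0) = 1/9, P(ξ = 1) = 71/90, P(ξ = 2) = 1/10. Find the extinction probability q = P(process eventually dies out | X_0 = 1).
q = 1

Mean offspring μ = 0·1/9 + 1·71/90 + 2·1/10 = 89/90 ≤ 1. For μ ≤ 1 with offspring not concentrated at 1, the Galton-Watson process goes extinct almost surely, so q = 1.
(Algebraic check: The pgf is f(s) = 1/9 + 71/90·s + 1/10·s². The extinction probability q is the smallest fixed point of f in [0, 1]. Setting s = f(s):
  1/10·s² + (71/90 − 1)·s + 1/9 = 0
  1/10·s² − (1/9 + 1/10)·s + 1/9 = 0
which factors as (s − 1)·(1/10·s − 1/9) = 0, giving roots s = 1 and s = (1/9)/(1/10) = 10/9. Since 10/9 ≥ 1, the smallest root in [0, 1] is s = 1.)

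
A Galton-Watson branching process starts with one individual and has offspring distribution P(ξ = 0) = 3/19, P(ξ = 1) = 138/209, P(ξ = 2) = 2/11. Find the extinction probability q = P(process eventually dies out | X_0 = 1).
q = 33/38

The pgf is f(s) = 3/19 + 138/209·s + 2/11·s². The extinction probability q is the smallest fixed point of f in [0, 1]. Setting s = f(s):
  2/11·s² + (138/209 − 1)·s + 3/19 = 0
  2/11·s² − (3/19 + 2/11)·s + 3/19 = 0
which factors as (s − 1)·(2/11·s − 3/19) = 0, giving roots s = 1 and s = (3/19)/(2/11) = 33/38.
Mean offspring μ = 138/209 + 2·2/11 = 214/209 > 1 (supercritical), so q < 1. The extinction probability is the smaller root: q = (3/19)/(2/11) = 33/38.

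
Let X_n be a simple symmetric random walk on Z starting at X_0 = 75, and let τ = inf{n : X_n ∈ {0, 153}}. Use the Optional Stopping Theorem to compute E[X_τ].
E[X_τ] = 75

X_n is a martingale and τ is a bounded-mean stopping time (indeed τ is finite a.s. with bounded expectation since the walk is in a bounded region). By the OST, E[X_τ] = E[X_0] = 75. Equivalently: E[X_τ] = 153 · P(hit 153 first) + 0 · P(hit 0 first) = 153 · (75/153) = 75.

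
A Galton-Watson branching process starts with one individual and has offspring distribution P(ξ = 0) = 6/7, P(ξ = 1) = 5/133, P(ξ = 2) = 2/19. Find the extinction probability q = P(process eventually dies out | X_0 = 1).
q = 1

Mean offspring μ = 0·6/7 + 1·5/133 + 2·2/19 = 33/133 ≤ 1. For μ ≤ 1 with offspring not concentrated at 1, the Galton-Watson process goes extinct almost surely, so q = 1.
(Algebraic check: The pgf is f(s) = 6/7 + 5/133·s + 2/19·s². The extinction probability q is the smallest fixed point of f in [0, 1]. Setting s = f(s):
  2/19·s² + (5/133 − 1)·s + 6/7 = 0
  2/19·s² − (6/7 + 2/19)·s + 6/7 = 0
which factors as (s − 1)·(2/19·s − 6/7) = 0, giving roots s = 1 and s = (6/7)/(2/19) = 57/7. Since 57/7 ≥ 1, the smallest root in [0, 1] is s = 1.)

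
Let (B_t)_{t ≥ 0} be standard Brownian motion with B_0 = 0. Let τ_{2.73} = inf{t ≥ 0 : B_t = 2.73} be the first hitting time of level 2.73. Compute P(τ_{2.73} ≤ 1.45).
P(τ_{2.73} ≤ 1.45) = 2(1 − Φ(2.73/√1.45)) = 2(1 − Φ(2.2671)) ≈ 0.0234

By the reflection principle for standard BM, P(τ_b ≤ t) = 2 · P(B_t ≥ b). Since B_t ~ N(0, t), P(B_t ≥ 2.73) = 1 − Φ(2.73/√t) = 1 − Φ(2.73/√1.45) = 1 − Φ(2.2671) ≈ 0.01169. Doubling: P(τ_{2.73} ≤ 1.45) ≈ 2 · 0.01169 = 0.02338 ≈ 0.0234.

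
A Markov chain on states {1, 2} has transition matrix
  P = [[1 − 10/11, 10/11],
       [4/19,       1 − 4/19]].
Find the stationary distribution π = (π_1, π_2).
π_1 = 22/117, π_2 = 95/117

Solve πP = π with π_1 + π_2 = 1. From πP = π: π_1 · (1 − 10/11) + π_2 · 4/19 = π_1 ⇒ π_2 · 4/19 = π_1 · 10/11 ⇒ π_2/π_1 = (10/11)/(4/19) = 95/22. Together with π_1 + π_2 = 1:
  π_1 = (4/19)/(10/11 + 4/19) = (4/19)/(234/209) = 22/117,
  π_2 = (10/11)/(10/11 + 4/19) = (10/11)/(234/209) = 95/117.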